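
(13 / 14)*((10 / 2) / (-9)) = -65 / 126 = -0.52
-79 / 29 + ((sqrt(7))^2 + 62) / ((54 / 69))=14867 / 174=85.44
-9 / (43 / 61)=-12.77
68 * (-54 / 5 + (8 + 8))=1768 / 5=353.60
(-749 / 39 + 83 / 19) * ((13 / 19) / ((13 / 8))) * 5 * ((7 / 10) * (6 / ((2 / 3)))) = -923496 / 4693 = -196.78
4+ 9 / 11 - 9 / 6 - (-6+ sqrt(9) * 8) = -323 / 22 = -14.68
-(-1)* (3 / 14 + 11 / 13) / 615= 193 / 111930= 0.00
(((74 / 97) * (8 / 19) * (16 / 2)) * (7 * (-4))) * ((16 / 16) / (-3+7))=-33152 / 1843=-17.99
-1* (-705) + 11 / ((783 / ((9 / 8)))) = 490691 / 696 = 705.02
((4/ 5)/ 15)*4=16/ 75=0.21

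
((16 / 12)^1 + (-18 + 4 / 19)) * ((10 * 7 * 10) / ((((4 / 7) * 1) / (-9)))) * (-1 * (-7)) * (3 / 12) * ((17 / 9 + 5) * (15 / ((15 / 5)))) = 623359625 / 57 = 10936133.77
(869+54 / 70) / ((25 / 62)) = 1887404 / 875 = 2157.03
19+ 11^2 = 140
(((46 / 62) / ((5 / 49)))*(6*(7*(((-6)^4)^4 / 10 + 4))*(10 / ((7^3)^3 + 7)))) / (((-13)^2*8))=1192271574655497 / 75504494195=15790.74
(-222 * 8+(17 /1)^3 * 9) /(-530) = -42441 /530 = -80.08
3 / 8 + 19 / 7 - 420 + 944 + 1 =29573 / 56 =528.09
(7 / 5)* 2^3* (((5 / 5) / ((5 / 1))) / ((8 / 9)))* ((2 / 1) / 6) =0.84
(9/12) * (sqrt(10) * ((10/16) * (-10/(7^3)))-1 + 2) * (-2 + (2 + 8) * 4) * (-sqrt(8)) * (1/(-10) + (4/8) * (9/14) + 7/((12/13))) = -31141 * sqrt(2)/70 + 155705 * sqrt(5)/9604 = -592.89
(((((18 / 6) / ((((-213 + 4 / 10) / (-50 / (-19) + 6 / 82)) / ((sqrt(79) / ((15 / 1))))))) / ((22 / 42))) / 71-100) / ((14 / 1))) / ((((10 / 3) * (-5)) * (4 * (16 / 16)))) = 0.11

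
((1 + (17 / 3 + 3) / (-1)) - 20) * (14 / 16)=-581 / 24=-24.21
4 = 4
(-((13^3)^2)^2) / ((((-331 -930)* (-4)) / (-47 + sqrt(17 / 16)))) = 84231538519739 / 388 -1792160394037* sqrt(17) / 1552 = 212330468734.72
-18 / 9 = -2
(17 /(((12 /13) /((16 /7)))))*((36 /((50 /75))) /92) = 3978 /161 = 24.71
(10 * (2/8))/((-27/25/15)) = -625/18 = -34.72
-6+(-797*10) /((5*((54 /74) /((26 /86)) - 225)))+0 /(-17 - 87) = 1.16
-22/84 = -11/42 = -0.26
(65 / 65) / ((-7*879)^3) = -1 / 232948943577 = -0.00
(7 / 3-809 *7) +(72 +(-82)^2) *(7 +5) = 227674 / 3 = 75891.33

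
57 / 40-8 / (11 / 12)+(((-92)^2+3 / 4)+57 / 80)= 7443181 / 880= 8458.16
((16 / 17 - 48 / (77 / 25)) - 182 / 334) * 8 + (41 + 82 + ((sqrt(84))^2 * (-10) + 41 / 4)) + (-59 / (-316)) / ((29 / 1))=-829606211097 / 1001638946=-828.25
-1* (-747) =747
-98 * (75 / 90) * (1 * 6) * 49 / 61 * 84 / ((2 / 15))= -15126300 / 61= -247972.13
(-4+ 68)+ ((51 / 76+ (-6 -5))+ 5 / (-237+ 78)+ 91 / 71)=47120495 / 857964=54.92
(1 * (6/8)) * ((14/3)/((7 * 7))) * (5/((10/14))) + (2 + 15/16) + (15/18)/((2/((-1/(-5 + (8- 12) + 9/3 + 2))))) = 85/24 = 3.54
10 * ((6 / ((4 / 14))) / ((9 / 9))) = 210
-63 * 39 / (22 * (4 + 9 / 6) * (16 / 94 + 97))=-0.21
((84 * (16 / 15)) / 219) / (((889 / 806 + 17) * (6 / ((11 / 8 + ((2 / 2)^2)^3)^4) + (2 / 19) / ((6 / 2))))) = 23528674624 / 232856236945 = 0.10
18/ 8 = 9/ 4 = 2.25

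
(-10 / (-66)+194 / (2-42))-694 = -461141 / 660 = -698.70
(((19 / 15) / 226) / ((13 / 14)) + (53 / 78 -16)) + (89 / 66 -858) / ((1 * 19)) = -278167468 / 4605315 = -60.40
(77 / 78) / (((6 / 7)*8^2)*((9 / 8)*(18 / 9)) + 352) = 539 / 259584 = 0.00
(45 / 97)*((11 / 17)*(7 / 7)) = 495 / 1649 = 0.30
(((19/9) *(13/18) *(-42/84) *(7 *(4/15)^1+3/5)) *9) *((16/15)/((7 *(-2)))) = 1.29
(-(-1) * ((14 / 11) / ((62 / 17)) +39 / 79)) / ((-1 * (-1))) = 22700 / 26939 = 0.84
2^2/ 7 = 4/ 7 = 0.57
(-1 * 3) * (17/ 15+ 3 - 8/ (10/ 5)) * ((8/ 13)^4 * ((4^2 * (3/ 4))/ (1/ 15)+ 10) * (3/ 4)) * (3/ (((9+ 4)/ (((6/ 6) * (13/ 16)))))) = -43776/ 28561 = -1.53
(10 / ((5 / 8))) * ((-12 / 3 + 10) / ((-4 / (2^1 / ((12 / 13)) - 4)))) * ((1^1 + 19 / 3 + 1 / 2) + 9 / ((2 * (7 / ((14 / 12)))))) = 1133 / 3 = 377.67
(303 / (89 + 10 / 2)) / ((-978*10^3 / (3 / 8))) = -303 / 245152000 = -0.00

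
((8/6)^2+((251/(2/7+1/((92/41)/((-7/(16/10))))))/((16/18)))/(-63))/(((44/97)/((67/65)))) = 560532251/55167255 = 10.16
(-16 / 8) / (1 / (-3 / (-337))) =-6 / 337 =-0.02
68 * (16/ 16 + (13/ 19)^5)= 193622656/ 2476099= 78.20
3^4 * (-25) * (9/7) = -18225/7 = -2603.57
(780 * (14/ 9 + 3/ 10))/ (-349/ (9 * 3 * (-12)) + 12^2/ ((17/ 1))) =7971912/ 52589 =151.59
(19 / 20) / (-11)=-19 / 220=-0.09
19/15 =1.27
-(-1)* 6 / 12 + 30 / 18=13 / 6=2.17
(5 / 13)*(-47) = -235 / 13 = -18.08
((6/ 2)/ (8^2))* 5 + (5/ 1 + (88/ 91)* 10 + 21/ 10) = 495177/ 29120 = 17.00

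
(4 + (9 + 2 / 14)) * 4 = 368 / 7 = 52.57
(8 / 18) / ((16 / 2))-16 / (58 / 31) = -4435 / 522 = -8.50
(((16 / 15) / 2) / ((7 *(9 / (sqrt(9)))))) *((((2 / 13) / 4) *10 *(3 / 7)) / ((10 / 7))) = 4 / 1365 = 0.00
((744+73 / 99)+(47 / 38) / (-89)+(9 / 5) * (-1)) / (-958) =-1243720763 / 1603778220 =-0.78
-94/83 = -1.13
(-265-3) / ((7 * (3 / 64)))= -17152 / 21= -816.76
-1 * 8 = -8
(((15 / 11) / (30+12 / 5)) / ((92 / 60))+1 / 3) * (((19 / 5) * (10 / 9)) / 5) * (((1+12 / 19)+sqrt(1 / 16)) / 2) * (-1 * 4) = -1.15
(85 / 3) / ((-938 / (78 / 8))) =-0.29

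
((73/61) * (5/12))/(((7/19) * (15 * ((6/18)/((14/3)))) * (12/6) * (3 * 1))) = 0.21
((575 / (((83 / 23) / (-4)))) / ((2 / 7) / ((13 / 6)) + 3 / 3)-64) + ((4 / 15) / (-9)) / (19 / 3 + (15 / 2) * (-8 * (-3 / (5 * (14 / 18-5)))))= -30155177776 / 48088125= -627.08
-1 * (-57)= 57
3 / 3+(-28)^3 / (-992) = 717 / 31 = 23.13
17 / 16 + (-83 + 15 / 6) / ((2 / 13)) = -8355 / 16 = -522.19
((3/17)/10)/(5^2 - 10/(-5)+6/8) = 2/3145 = 0.00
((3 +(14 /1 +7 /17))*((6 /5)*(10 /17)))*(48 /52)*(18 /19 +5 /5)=1577088 /71383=22.09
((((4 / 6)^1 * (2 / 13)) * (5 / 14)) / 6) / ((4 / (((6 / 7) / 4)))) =5 / 15288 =0.00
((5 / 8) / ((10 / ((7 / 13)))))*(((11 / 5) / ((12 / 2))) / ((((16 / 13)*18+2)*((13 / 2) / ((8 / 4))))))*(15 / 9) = 77 / 293904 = 0.00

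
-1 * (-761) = 761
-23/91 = -0.25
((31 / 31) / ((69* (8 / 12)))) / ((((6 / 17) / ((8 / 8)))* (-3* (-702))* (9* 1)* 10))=17 / 52313040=0.00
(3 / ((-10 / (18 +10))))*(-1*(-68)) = -2856 / 5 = -571.20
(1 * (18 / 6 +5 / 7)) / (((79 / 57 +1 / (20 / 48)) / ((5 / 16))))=1425 / 4648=0.31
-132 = -132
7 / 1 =7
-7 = -7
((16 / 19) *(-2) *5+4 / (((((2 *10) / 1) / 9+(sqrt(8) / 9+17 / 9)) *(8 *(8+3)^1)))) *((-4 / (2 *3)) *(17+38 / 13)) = 111.71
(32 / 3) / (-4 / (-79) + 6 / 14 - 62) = -17696 / 102063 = -0.17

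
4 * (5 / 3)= 20 / 3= 6.67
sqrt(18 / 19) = 3 * sqrt(38) / 19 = 0.97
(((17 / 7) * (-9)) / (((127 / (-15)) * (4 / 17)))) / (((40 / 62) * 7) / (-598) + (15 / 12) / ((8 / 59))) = 192869352 / 161923349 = 1.19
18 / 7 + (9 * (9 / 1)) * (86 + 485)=323775 / 7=46253.57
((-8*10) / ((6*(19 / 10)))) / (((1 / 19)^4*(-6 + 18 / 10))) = 13718000 / 63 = 217746.03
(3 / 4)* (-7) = -21 / 4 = -5.25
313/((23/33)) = 10329/23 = 449.09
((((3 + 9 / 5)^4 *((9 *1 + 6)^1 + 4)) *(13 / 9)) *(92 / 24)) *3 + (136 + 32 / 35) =733584344 / 4375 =167676.42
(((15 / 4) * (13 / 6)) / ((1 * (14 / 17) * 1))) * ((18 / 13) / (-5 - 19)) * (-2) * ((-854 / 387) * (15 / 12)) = -25925 / 8256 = -3.14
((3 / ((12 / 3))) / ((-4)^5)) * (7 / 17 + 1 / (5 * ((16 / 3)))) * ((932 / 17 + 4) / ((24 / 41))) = -626275 / 18939904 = -0.03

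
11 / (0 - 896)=-11 / 896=-0.01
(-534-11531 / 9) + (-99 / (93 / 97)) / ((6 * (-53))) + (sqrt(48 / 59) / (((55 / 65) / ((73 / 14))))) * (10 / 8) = -53673779 / 29574 + 4745 * sqrt(177) / 9086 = -1807.95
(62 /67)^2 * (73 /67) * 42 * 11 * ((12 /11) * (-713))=-100838483424 /300763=-335275.56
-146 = -146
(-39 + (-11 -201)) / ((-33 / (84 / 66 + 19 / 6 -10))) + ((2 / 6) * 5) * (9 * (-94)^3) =-27135271397 / 2178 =-12458802.29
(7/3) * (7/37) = 49/111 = 0.44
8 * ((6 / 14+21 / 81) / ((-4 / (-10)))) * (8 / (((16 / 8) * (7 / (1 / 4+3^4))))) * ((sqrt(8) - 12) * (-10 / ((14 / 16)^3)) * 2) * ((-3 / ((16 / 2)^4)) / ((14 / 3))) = -4225000 / 117649+2112500 * sqrt(2) / 352947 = -27.45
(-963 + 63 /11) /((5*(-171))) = 234 /209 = 1.12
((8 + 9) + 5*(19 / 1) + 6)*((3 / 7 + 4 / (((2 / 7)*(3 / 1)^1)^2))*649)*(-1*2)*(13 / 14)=-368359420 / 441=-835282.13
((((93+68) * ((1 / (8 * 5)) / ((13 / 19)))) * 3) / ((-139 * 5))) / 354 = -0.00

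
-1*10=-10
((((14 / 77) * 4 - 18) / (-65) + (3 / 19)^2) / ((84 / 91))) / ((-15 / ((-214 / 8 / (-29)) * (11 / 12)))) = -321107 / 18090432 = -0.02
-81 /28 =-2.89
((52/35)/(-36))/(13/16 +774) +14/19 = 54666818/74196045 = 0.74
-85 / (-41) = 85 / 41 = 2.07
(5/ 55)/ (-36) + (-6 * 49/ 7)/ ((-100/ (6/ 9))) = 2747/ 9900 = 0.28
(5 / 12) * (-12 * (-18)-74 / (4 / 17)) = -985 / 24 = -41.04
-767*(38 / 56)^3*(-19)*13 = 1299430691 / 21952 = 59194.18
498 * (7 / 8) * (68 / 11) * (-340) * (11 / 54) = -1679090 / 9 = -186565.56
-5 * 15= -75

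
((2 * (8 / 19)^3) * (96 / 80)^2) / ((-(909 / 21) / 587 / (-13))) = 656388096 / 17318975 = 37.90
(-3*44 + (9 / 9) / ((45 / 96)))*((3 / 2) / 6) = -487 / 15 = -32.47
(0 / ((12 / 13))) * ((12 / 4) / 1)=0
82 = 82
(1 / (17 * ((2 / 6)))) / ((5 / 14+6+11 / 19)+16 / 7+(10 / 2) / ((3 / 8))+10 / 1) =2394 / 441643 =0.01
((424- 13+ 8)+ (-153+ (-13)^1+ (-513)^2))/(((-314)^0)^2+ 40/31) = 115015.24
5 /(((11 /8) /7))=280 /11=25.45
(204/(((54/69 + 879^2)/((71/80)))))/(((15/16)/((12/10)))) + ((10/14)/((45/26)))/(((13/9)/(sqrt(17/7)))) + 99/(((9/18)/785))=2 * sqrt(119)/49 + 115087891148338/740448375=155430.45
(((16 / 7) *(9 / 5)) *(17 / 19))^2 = 5992704 / 442225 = 13.55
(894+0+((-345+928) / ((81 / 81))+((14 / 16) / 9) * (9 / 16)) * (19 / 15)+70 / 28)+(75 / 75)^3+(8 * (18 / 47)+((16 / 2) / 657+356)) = 1995.11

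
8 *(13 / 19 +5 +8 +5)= 2840 / 19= 149.47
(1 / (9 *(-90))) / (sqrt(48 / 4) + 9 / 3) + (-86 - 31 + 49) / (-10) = 5509 / 810 - sqrt(3) / 1215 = 6.80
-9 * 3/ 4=-27/ 4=-6.75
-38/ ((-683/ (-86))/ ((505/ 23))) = -105.06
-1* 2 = -2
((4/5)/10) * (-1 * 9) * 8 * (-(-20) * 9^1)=-5184/5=-1036.80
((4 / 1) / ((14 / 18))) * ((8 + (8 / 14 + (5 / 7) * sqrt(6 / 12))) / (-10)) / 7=-216 / 343 - 9 * sqrt(2) / 343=-0.67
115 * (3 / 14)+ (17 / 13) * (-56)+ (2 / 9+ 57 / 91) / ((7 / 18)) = -59121 / 1274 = -46.41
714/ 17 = 42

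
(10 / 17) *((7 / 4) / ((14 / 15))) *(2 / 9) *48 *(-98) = -19600 / 17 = -1152.94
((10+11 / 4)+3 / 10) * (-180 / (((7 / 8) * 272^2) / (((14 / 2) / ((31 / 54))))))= -63423 / 143344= -0.44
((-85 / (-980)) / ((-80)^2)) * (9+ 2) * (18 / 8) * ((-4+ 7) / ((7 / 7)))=0.00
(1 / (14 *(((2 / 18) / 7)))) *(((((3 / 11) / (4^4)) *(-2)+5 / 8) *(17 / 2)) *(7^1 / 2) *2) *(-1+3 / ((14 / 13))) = 3354525 / 11264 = 297.81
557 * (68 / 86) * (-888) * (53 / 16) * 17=-947004159 / 43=-22023352.53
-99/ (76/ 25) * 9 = -293.09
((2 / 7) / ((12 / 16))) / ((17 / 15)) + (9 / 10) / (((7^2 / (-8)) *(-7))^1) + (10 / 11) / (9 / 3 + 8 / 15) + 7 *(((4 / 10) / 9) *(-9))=-37149176 / 16997365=-2.19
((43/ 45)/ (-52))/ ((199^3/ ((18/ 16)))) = -43/ 16391645920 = -0.00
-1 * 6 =-6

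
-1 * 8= -8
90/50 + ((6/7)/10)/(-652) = 1.80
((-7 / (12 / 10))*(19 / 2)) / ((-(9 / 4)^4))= 42560 / 19683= 2.16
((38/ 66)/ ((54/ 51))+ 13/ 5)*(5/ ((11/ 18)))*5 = 46685/ 363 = 128.61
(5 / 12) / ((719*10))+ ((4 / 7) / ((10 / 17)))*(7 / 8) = 73343 / 86280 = 0.85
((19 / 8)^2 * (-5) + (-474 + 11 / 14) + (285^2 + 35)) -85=36141765 / 448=80673.58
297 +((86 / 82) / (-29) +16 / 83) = 29325494 / 98687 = 297.16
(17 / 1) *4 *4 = 272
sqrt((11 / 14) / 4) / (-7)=-sqrt(154) / 196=-0.06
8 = 8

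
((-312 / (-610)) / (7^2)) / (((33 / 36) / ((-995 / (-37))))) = 372528 / 1216523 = 0.31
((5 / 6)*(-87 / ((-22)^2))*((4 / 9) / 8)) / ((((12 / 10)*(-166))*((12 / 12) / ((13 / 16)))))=9425 / 277668864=0.00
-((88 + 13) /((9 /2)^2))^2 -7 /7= -169777 /6561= -25.88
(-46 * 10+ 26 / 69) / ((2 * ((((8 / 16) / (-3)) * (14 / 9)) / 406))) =8277354 / 23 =359884.96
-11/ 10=-1.10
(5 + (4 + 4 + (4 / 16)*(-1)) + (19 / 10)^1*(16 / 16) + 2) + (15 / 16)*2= 741 / 40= 18.52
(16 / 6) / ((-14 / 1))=-4 / 21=-0.19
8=8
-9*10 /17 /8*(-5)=3.31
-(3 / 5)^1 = -3 / 5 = -0.60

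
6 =6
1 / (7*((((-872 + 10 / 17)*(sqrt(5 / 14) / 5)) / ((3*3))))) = -17*sqrt(70) / 11522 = -0.01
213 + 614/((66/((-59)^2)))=1075696/33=32596.85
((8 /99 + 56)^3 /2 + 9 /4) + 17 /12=85572936067 /970299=88192.34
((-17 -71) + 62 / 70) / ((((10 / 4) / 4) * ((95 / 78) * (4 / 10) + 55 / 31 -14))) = 3686241 / 310450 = 11.87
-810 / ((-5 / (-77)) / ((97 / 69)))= -403326 / 23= -17535.91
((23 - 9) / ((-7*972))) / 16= -1 / 7776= -0.00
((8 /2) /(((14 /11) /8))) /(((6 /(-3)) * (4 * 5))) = -22 /35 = -0.63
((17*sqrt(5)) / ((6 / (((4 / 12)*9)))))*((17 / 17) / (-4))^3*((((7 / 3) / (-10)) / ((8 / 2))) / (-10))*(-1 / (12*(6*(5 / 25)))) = 119*sqrt(5) / 2211840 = 0.00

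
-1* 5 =-5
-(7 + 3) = -10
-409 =-409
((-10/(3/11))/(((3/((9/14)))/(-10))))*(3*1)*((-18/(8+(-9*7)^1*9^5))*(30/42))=13500/16571261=0.00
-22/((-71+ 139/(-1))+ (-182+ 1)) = 22/391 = 0.06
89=89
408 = 408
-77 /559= -0.14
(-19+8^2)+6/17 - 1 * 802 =-12863/17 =-756.65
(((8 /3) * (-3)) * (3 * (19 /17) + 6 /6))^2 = 350464 /289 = 1212.68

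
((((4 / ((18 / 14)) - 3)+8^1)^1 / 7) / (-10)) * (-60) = 146 / 21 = 6.95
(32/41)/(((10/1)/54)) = 864/205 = 4.21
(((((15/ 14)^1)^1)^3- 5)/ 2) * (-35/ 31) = 51725/ 24304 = 2.13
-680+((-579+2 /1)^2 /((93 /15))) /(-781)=-18128125 /24211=-748.76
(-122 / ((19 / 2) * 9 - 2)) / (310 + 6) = -61 / 13193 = -0.00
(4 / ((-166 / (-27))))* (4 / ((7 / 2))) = 432 / 581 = 0.74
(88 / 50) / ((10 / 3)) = 0.53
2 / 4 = 1 / 2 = 0.50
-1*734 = -734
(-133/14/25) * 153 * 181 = -526167/50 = -10523.34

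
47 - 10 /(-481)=22617 /481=47.02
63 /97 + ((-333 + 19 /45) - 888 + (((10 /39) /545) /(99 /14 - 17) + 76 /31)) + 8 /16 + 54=-1162.98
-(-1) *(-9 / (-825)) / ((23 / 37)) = 111 / 6325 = 0.02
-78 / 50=-39 / 25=-1.56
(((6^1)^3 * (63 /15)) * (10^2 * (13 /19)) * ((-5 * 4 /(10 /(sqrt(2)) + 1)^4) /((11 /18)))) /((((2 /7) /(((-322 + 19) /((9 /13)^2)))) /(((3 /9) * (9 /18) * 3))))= 26850247070400 /24588641 - 9777669408000 * sqrt(2) /24588641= 529615.87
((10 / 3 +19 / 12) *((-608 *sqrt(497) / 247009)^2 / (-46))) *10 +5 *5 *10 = 2117642646530 / 8470679637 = 250.00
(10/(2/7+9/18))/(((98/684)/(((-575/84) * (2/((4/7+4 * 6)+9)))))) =-131100/3619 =-36.23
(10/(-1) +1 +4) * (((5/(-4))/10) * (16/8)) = 5/4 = 1.25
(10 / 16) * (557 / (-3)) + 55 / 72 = -2075 / 18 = -115.28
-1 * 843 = -843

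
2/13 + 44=574/13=44.15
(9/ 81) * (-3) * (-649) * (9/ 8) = 1947/ 8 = 243.38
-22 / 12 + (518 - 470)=277 / 6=46.17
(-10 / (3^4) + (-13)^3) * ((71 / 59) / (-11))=12635657 / 52569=240.36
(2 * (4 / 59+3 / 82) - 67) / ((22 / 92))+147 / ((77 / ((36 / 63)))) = -278.22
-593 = -593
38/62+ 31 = 980/31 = 31.61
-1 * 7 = -7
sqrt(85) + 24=33.22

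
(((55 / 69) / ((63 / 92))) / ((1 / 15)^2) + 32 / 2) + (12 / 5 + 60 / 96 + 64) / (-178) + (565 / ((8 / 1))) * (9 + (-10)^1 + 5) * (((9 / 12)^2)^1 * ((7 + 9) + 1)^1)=890820563 / 299040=2978.93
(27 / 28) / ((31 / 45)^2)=54675 / 26908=2.03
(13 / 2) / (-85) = -13 / 170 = -0.08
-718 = -718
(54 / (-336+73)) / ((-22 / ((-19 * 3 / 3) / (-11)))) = 513 / 31823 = 0.02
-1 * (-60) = 60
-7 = -7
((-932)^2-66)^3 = 655234074741597112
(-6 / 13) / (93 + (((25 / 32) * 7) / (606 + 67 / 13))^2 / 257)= -81364703232 / 16394987756173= -0.00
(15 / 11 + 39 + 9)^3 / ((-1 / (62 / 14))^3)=-10447500.36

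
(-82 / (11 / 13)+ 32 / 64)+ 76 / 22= -2045 / 22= -92.95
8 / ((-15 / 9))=-24 / 5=-4.80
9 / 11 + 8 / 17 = 241 / 187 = 1.29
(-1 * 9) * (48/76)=-108/19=-5.68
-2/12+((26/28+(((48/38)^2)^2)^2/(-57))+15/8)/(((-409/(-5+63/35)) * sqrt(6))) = -1/6+48607229353351 * sqrt(6)/13857823181119155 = -0.16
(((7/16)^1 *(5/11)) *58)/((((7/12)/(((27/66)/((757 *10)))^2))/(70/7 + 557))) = 3995649/122036515040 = 0.00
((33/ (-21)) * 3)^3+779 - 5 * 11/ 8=1831215/ 2744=667.35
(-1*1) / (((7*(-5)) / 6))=6 / 35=0.17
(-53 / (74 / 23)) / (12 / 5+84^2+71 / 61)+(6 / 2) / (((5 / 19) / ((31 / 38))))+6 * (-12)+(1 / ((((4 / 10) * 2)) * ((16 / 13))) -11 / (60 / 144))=-2245638261673 / 25493497280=-88.09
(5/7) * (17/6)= 85/42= 2.02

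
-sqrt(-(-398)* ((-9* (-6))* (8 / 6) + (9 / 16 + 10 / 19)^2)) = -sqrt(2691878174) / 304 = -170.67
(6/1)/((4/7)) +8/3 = 79/6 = 13.17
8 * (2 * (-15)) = -240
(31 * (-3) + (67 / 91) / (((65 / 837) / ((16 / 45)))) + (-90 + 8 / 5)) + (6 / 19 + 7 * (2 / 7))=-98737671 / 561925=-175.71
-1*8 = -8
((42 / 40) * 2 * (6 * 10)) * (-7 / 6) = -147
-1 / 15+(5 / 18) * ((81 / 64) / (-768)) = -32993 / 491520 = -0.07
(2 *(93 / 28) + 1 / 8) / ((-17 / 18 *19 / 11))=-37521 / 9044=-4.15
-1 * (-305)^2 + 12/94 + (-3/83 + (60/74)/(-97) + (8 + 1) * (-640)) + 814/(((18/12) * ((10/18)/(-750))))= -11639961660022/14000689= -831384.92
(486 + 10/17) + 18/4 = 16697/34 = 491.09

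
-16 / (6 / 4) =-32 / 3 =-10.67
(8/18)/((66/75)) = 50/99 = 0.51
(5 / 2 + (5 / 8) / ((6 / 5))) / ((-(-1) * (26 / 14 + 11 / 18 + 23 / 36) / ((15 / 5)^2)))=35 / 4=8.75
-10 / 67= -0.15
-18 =-18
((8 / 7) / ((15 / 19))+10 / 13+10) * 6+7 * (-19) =-27163 / 455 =-59.70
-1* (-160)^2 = -25600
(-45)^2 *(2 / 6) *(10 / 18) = 375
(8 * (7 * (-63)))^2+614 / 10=62234227 / 5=12446845.40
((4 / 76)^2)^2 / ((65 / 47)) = 47 / 8470865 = 0.00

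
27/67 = 0.40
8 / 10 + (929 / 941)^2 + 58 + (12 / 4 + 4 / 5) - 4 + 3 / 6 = 531949681 / 8854810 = 60.07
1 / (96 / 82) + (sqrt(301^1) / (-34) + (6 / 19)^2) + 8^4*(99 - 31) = 278528.44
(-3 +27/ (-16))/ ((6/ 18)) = -225/ 16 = -14.06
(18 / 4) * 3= 27 / 2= 13.50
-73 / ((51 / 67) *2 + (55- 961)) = 4891 / 60600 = 0.08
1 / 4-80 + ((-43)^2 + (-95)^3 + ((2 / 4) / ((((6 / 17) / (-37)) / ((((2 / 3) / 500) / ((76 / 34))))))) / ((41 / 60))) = -49988768617 / 58425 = -855605.80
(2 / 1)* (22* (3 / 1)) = 132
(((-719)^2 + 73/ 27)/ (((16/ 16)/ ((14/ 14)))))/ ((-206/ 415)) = -2896289150/ 2781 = -1041456.01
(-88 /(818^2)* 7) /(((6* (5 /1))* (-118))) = 77 /296087370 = 0.00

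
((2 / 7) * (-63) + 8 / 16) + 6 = -23 / 2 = -11.50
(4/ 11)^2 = 16/ 121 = 0.13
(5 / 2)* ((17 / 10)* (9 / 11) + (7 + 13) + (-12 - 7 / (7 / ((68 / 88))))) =21.55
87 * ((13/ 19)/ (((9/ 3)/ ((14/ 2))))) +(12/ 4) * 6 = 2981/ 19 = 156.89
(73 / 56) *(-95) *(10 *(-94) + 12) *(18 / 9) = 1608920 / 7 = 229845.71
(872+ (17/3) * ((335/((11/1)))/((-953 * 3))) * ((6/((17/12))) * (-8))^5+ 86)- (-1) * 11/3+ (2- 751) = 7080602809110554/2626651929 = 2695676.09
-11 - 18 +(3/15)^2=-724/25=-28.96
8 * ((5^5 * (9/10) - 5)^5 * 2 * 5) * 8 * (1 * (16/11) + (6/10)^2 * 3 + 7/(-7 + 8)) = 11707697084796380865000/11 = 1064336098617852805909.09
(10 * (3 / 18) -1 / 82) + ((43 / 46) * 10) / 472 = 2235641 / 1335288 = 1.67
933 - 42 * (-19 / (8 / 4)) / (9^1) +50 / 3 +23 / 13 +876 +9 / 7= 170448 / 91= 1873.05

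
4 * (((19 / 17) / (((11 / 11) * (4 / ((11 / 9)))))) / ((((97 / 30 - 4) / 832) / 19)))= -33038720 / 1173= -28166.00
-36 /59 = -0.61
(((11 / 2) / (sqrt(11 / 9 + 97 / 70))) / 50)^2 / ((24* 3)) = 0.00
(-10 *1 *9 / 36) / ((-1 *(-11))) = -5 / 22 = -0.23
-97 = -97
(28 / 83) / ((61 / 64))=1792 / 5063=0.35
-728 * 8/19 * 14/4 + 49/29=-590205/551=-1071.15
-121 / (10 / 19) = -2299 / 10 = -229.90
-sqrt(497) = -22.29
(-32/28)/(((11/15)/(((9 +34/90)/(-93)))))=3376/21483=0.16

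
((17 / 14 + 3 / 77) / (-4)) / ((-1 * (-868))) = -193 / 534688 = -0.00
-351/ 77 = -4.56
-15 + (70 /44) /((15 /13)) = -899 /66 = -13.62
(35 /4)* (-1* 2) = -17.50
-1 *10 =-10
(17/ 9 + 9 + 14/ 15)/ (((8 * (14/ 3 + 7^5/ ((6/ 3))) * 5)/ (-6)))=-38/ 180175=-0.00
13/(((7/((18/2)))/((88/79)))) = 10296/553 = 18.62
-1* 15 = -15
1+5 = 6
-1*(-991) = 991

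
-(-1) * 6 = 6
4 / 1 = 4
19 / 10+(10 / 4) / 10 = 43 / 20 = 2.15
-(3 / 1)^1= -3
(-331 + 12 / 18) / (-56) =991 / 168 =5.90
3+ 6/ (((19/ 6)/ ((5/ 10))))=75/ 19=3.95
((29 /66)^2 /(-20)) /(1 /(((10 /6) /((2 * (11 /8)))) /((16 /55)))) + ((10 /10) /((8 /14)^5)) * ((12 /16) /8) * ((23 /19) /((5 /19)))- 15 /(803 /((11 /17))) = 4680369196001 /664264212480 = 7.05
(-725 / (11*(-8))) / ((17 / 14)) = 5075 / 748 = 6.78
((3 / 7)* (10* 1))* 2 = 8.57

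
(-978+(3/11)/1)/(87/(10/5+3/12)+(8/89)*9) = -574317/23188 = -24.77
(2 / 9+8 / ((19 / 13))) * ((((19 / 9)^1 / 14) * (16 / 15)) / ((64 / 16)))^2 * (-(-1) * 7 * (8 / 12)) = 148048 / 3444525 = 0.04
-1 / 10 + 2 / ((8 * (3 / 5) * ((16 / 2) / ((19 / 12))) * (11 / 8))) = -317 / 7920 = -0.04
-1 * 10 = -10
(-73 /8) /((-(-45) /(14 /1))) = -511 /180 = -2.84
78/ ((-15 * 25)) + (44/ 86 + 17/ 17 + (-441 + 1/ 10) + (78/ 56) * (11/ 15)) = -438.57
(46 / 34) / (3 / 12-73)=-0.02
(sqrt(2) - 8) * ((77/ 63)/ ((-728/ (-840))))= -440/ 39 + 55 * sqrt(2)/ 39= -9.29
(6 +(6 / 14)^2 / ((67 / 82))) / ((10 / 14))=20436 / 2345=8.71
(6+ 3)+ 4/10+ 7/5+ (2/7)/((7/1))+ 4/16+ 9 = 19689/980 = 20.09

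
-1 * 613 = -613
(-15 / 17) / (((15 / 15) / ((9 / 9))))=-15 / 17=-0.88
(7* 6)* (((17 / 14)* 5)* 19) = 4845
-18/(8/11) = -99/4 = -24.75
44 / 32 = 11 / 8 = 1.38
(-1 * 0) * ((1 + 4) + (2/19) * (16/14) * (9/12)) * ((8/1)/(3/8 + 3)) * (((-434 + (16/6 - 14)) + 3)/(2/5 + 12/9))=0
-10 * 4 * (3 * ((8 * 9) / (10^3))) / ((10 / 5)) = -108 / 25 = -4.32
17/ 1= 17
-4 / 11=-0.36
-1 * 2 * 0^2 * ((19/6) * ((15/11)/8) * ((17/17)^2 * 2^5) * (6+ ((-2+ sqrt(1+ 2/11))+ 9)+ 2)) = 0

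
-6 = -6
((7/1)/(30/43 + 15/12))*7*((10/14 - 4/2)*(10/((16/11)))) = -29799/134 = -222.38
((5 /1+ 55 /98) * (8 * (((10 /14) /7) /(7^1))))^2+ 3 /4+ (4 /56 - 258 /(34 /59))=-8575819140219 /19208316932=-446.46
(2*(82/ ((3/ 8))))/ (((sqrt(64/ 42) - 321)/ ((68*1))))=-200468352/ 2163829 - 356864*sqrt(42)/ 6491487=-93.00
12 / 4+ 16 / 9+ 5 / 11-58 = -5224 / 99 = -52.77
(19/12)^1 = 19/12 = 1.58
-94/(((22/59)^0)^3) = -94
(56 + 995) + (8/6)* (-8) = 3121/3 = 1040.33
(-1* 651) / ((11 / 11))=-651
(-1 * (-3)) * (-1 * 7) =-21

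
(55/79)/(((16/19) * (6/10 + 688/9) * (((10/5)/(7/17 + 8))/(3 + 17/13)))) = 0.19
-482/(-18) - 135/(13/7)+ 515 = 54883/117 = 469.09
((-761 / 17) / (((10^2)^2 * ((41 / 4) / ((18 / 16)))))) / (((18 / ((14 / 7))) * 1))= -761 / 13940000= -0.00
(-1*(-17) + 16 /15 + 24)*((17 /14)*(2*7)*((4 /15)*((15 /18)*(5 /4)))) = 10727 /54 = 198.65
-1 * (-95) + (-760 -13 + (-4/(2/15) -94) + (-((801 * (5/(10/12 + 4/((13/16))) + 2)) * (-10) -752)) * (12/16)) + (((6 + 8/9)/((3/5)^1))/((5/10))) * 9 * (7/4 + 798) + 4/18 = 736581295/4041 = 182276.98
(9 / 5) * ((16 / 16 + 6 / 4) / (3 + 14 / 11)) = 99 / 94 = 1.05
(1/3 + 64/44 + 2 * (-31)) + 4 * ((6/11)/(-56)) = -13918/231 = -60.25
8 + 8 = 16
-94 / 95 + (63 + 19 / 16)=63.20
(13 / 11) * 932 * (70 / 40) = 21203 / 11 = 1927.55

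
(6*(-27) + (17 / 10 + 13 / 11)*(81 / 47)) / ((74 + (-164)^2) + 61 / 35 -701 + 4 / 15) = -17049123 / 2852243504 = -0.01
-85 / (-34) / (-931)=-5 / 1862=-0.00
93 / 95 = 0.98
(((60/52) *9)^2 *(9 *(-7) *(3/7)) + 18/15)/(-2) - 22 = 1433.24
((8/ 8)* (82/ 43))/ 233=82/ 10019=0.01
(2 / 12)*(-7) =-7 / 6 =-1.17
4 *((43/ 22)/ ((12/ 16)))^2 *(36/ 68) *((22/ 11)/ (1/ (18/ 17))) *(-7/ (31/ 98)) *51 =-2191819392/ 63767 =-34372.31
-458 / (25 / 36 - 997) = 16488 / 35867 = 0.46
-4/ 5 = -0.80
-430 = -430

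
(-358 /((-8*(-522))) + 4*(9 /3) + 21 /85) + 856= 154081273 /177480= 868.16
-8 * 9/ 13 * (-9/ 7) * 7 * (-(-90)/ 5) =11664/ 13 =897.23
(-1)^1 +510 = 509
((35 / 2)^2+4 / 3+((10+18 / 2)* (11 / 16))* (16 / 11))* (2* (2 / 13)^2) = 7838 / 507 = 15.46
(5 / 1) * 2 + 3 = 13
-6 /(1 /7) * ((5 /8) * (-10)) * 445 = 233625 /2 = 116812.50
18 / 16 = 9 / 8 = 1.12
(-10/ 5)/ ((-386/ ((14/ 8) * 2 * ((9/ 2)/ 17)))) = 63/ 13124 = 0.00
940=940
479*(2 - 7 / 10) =6227 / 10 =622.70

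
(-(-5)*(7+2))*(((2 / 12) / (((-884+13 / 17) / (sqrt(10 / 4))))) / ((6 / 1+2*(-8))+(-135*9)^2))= -17*sqrt(10) / 5910764860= -0.00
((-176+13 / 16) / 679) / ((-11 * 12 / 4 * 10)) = 2803 / 3585120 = 0.00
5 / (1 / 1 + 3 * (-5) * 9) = -5 / 134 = -0.04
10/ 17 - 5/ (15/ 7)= -89/ 51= -1.75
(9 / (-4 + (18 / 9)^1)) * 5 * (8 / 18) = -10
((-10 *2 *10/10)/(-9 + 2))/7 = 20/49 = 0.41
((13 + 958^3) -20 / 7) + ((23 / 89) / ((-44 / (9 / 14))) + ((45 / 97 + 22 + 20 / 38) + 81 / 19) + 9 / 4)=88836737499700873 / 101040632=879217951.64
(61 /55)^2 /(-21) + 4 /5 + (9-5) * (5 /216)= 953657 /1143450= 0.83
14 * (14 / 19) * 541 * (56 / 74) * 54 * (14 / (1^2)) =2244570048 / 703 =3192845.02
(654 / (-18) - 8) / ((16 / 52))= -1729 / 12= -144.08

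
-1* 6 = -6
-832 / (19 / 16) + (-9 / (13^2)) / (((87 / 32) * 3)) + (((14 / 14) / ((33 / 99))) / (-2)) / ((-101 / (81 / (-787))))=-700.64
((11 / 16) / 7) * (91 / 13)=11 / 16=0.69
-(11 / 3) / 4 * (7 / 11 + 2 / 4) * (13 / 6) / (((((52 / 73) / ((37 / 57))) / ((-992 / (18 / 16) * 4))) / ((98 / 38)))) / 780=82056380 / 3421197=23.98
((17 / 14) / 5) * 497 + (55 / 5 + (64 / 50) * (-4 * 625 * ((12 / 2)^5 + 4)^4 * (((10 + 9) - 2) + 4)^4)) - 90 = -22800561651807851519999583 / 10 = -2280056165180785151999958.00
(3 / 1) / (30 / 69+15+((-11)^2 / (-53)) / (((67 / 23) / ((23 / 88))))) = 653384 / 3317001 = 0.20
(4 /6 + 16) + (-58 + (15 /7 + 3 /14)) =-1637 /42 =-38.98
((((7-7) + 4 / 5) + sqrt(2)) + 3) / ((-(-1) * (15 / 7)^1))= 7 * sqrt(2) / 15 + 133 / 75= 2.43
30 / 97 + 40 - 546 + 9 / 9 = -48955 / 97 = -504.69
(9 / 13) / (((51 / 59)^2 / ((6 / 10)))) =10443 / 18785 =0.56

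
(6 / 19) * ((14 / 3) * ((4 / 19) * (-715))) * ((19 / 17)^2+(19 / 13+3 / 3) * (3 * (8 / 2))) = -712521040 / 104329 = -6829.56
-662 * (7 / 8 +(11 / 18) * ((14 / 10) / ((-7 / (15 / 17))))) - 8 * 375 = -715603 / 204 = -3507.86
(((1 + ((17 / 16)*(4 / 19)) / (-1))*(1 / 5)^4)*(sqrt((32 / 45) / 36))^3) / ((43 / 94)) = 22184*sqrt(10) / 9306140625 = 0.00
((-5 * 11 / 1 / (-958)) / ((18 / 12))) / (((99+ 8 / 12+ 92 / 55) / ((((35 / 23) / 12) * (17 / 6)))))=1799875 / 13263498504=0.00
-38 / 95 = -2 / 5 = -0.40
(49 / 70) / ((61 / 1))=7 / 610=0.01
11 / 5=2.20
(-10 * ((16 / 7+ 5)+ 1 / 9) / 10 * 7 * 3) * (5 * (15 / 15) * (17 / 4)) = -19805 / 6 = -3300.83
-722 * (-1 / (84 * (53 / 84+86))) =0.10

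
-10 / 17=-0.59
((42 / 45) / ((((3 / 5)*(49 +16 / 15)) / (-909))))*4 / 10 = -11.30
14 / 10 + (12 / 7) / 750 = 1227 / 875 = 1.40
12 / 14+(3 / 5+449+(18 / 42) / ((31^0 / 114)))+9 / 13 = 500.01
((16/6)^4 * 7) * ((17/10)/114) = 121856/23085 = 5.28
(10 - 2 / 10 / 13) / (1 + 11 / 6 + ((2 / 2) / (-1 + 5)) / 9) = 23364 / 6695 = 3.49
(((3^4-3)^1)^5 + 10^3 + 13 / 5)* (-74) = -1068254887122 / 5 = -213650977424.40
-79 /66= -1.20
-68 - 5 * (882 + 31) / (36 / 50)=-115349 / 18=-6408.28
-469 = -469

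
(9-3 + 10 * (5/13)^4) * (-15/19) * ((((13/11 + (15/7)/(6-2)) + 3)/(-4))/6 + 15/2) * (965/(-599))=2891669239775/50058122114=57.77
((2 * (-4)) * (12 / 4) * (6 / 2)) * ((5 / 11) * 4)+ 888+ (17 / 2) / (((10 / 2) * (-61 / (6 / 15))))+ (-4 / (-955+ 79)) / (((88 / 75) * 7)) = 51917691269 / 68576200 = 757.08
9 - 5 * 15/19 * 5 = -204/19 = -10.74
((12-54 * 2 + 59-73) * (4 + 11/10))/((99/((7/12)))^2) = -833/42768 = -0.02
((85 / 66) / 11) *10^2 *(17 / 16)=36125 / 2904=12.44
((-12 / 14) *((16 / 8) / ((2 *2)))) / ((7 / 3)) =-9 / 49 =-0.18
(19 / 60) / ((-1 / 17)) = -323 / 60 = -5.38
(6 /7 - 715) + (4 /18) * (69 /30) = -224794 /315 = -713.63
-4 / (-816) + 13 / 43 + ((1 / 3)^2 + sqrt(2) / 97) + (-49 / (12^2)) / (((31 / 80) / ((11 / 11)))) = -375101 / 815796 + sqrt(2) / 97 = -0.45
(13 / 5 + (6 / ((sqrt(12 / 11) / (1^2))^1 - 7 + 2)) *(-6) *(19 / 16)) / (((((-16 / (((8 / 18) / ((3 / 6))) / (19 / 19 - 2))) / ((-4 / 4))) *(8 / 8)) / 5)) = -60701 / 18936 - 95 *sqrt(33) / 1052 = -3.72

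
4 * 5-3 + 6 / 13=227 / 13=17.46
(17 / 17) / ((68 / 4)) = 1 / 17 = 0.06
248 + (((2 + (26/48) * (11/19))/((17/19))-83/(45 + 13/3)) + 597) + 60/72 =4260779/5032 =846.74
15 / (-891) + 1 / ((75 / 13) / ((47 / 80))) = 50489 / 594000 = 0.08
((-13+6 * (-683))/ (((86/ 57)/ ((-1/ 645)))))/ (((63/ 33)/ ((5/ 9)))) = 859199/ 698922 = 1.23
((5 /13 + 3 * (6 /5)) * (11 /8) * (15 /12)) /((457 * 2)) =2849 /380224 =0.01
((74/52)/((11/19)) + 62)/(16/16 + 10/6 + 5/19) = 1050795/47762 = 22.00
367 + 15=382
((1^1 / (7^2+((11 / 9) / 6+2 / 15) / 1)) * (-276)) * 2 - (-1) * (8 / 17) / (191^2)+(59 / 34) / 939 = -173556884214877 / 15514867540326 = -11.19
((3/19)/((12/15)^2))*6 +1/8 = 61/38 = 1.61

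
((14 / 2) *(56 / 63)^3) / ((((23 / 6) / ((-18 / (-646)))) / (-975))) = -34.84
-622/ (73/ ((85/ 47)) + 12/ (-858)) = -7560410/ 490463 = -15.41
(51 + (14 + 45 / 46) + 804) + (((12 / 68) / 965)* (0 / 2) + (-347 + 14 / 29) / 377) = 33620421 / 38686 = 869.06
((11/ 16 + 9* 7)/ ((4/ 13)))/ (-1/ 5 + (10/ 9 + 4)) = 45855/ 1088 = 42.15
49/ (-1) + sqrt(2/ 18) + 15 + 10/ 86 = -4328/ 129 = -33.55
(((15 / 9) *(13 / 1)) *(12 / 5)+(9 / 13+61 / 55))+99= 109253 / 715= 152.80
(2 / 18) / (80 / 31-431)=-31 / 119529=-0.00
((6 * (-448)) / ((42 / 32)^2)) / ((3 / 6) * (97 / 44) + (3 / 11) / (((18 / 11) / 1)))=-2883584 / 2345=-1229.67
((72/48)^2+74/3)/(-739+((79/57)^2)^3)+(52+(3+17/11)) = 62413125383295221/1104487430705560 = 56.51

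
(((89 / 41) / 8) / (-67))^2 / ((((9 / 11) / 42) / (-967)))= -589789739 / 724416864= -0.81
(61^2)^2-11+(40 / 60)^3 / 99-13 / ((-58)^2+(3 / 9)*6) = 1258336721981 / 90882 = 13845830.00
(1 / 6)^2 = 1 / 36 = 0.03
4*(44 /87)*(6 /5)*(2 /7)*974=685696 /1015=675.56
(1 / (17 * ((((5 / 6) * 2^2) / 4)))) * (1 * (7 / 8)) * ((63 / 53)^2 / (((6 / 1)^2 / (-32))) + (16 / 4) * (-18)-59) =-7801647 / 955060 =-8.17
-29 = -29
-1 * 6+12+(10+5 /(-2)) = 27 /2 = 13.50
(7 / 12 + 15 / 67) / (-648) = -649 / 520992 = -0.00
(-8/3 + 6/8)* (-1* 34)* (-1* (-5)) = 1955/6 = 325.83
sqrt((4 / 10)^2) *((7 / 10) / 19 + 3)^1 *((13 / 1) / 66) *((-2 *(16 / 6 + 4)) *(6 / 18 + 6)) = -20.20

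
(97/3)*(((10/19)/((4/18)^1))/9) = 485/57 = 8.51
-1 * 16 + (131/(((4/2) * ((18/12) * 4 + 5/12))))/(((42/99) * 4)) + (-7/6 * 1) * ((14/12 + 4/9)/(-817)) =-9.98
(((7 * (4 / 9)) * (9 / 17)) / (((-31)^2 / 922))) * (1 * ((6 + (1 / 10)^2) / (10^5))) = 1939427 / 20421250000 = 0.00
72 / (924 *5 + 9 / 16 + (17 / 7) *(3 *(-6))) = 2688 / 170869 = 0.02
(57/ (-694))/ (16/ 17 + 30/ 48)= -1292/ 24637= -0.05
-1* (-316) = 316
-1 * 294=-294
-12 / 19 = -0.63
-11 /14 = -0.79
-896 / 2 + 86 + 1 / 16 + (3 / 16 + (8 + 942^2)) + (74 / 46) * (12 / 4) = 81605387 / 92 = 887015.08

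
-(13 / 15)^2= -169 / 225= -0.75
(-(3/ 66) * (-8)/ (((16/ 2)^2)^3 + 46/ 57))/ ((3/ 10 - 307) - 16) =-1140/ 265202595119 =-0.00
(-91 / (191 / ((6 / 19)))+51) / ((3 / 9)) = 553599 / 3629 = 152.55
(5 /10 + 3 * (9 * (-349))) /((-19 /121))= 2280245 /38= 60006.45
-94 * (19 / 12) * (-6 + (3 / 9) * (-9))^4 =-1952991 / 2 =-976495.50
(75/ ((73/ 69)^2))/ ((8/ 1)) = 357075/ 42632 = 8.38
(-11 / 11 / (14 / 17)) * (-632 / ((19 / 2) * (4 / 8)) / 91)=1.78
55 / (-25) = -11 / 5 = -2.20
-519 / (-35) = 519 / 35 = 14.83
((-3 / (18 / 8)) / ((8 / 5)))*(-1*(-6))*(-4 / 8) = 5 / 2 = 2.50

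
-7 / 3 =-2.33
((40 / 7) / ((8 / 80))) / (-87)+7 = 3863 / 609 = 6.34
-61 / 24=-2.54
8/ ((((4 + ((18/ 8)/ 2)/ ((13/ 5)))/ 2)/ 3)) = 4992/ 461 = 10.83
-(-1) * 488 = 488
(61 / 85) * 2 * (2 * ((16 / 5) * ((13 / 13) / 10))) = 1952 / 2125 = 0.92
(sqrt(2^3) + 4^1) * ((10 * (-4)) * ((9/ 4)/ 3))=-120 - 60 * sqrt(2)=-204.85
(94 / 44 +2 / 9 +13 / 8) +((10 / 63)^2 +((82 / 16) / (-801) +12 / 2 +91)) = 392460010 / 3885651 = 101.00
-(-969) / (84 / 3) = 969 / 28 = 34.61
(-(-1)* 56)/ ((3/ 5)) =280/ 3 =93.33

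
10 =10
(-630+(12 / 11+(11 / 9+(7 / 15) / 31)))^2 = 92768180877376 / 235469025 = 393971.91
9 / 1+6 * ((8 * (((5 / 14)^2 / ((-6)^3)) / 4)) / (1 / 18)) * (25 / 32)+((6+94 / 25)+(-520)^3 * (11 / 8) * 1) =-30315081874057 / 156800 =-193335981.34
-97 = -97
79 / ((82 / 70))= 67.44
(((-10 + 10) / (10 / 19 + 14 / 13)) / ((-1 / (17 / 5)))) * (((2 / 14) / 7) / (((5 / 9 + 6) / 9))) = 0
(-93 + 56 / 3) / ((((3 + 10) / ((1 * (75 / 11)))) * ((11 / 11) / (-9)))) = 50175 / 143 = 350.87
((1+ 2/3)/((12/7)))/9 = 0.11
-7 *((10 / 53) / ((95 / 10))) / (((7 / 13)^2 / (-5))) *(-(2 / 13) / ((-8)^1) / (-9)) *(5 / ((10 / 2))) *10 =-0.05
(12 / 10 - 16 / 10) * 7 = -14 / 5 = -2.80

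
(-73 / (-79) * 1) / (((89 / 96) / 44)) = 308352 / 7031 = 43.86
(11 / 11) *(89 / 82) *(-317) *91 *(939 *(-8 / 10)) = 23519733.04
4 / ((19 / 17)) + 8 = 220 / 19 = 11.58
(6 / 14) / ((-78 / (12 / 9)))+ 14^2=53506 / 273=195.99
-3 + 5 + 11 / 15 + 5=116 / 15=7.73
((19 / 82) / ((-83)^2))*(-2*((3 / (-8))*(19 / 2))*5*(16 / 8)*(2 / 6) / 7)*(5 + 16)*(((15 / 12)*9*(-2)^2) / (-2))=-0.05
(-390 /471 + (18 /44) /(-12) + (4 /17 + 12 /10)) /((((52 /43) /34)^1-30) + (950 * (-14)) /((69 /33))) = -665712713 /7422583275360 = -0.00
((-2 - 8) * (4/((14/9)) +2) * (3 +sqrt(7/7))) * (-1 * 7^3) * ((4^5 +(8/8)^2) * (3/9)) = 64288000/3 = 21429333.33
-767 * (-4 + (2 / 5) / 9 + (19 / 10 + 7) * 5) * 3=-2798783 / 30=-93292.77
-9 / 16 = -0.56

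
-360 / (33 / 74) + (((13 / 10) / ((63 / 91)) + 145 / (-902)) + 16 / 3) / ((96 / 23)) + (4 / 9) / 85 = -26681914999 / 33121440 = -805.58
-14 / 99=-0.14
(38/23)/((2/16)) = 304/23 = 13.22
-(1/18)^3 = -1/5832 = -0.00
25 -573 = -548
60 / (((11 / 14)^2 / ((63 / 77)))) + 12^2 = 297504 / 1331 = 223.52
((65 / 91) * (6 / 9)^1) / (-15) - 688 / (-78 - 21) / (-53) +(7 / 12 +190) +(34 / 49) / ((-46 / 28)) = 30572215 / 160908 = 190.00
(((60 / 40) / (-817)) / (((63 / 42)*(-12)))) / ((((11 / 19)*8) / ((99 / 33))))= 1 / 15136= 0.00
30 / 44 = 15 / 22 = 0.68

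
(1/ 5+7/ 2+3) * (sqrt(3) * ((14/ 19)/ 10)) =469 * sqrt(3)/ 950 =0.86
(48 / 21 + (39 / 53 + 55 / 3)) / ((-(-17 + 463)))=-11884 / 248199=-0.05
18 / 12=3 / 2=1.50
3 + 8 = 11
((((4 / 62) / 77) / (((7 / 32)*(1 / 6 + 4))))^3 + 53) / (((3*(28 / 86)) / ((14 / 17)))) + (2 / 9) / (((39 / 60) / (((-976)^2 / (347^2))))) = 827295249397472575456209997 / 17456820077476018755140625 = 47.39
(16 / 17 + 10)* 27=5022 / 17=295.41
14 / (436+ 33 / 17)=238 / 7445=0.03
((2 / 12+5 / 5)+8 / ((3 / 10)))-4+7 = 185 / 6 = 30.83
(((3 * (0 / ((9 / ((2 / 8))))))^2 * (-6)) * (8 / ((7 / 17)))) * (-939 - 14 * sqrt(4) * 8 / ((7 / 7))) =0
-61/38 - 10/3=-4.94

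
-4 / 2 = -2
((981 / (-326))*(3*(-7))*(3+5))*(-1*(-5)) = 412020 / 163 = 2527.73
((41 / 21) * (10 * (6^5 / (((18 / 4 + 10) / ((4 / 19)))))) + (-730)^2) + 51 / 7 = 2063925161 / 3857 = 535111.53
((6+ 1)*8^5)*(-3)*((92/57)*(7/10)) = -73859072/95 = -777463.92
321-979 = -658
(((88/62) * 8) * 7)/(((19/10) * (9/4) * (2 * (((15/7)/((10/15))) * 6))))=68992/143127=0.48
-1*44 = -44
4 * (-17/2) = -34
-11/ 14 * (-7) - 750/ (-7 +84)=-4.24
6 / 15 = 2 / 5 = 0.40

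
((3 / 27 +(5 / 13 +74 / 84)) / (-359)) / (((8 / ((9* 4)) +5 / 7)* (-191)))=2255 / 105184846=0.00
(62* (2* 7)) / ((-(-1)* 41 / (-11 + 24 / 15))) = -40796 / 205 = -199.00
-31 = -31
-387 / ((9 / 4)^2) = -688 / 9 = -76.44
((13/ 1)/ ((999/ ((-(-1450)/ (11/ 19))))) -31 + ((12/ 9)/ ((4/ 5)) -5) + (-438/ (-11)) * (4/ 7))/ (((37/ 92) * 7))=148697300/ 19923057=7.46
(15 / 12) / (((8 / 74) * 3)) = 185 / 48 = 3.85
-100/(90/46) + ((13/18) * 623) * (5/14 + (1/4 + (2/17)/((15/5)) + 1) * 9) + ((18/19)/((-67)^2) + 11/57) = 185493069265/34798728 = 5330.46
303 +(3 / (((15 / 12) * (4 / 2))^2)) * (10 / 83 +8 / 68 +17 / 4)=10764318 / 35275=305.15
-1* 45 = -45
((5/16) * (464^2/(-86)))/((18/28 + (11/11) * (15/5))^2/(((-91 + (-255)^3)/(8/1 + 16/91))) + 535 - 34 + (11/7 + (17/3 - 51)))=-120349959770040/70339749700639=-1.71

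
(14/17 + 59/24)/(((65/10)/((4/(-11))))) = -103/561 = -0.18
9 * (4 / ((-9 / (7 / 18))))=-1.56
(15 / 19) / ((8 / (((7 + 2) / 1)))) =135 / 152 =0.89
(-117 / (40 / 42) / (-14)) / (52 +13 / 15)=81 / 488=0.17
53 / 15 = 3.53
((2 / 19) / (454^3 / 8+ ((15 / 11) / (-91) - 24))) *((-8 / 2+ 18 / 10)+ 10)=39039 / 556165912090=0.00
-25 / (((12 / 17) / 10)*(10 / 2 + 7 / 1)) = -2125 / 72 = -29.51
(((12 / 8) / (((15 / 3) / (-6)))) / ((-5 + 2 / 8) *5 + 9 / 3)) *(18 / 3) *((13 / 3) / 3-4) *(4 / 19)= -2208 / 7885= -0.28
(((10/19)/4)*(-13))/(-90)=0.02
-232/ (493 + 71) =-58/ 141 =-0.41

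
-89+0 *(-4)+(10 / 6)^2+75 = -101 / 9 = -11.22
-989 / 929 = -1.06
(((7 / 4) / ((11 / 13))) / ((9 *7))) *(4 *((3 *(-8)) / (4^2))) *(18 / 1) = -39 / 11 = -3.55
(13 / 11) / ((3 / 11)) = 4.33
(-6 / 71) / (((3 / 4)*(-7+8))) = -8 / 71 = -0.11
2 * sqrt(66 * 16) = 8 * sqrt(66) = 64.99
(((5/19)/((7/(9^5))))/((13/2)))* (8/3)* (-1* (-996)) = 1568341440/1729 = 907080.07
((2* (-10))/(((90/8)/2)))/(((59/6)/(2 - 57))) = 3520/177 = 19.89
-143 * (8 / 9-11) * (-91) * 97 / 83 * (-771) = 29520498007 / 249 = 118556216.90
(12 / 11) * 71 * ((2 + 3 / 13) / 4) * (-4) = -24708 / 143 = -172.78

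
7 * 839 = 5873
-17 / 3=-5.67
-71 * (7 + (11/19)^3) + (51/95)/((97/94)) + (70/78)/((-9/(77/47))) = -28011468036407/54879167655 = -510.42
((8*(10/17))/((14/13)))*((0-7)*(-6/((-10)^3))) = -78/425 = -0.18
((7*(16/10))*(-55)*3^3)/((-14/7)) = 8316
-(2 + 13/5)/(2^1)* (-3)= 69/10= 6.90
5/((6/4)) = 10/3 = 3.33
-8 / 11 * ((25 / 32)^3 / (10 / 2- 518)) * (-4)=-15625 / 5778432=-0.00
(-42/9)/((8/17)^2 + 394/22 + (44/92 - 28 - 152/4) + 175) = -1023638/27991119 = -0.04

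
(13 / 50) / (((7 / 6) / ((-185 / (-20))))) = 1443 / 700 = 2.06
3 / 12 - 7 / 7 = -3 / 4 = -0.75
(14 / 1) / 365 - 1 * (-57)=20819 / 365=57.04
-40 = -40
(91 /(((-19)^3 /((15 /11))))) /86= -1365 /6488614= -0.00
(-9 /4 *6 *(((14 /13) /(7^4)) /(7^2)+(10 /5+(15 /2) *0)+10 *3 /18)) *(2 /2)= -21630663 /436982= -49.50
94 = 94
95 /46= 2.07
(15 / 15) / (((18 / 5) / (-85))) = -425 / 18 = -23.61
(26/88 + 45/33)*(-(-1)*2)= 73/22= 3.32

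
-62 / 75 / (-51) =62 / 3825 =0.02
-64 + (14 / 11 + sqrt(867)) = -690 / 11 + 17*sqrt(3) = -33.28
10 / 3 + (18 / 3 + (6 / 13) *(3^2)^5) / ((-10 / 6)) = -3188698 / 195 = -16352.30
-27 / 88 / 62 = -27 / 5456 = -0.00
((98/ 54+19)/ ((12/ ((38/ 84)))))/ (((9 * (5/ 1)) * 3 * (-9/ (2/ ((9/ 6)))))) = -0.00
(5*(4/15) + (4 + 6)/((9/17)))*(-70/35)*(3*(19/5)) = -6916/15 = -461.07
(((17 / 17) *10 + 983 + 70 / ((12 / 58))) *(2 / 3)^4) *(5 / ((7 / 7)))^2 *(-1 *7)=-11183200 / 243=-46021.40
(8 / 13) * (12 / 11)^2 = 1152 / 1573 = 0.73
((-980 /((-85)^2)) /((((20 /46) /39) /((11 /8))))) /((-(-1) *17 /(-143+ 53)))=4351347 /49130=88.57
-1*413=-413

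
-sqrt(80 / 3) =-4*sqrt(15) / 3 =-5.16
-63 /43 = -1.47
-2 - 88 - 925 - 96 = -1111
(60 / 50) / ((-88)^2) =3 / 19360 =0.00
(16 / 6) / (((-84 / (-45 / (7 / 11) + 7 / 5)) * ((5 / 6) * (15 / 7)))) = 9704 / 7875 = 1.23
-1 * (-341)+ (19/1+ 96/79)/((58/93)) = 1710983/4582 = 373.41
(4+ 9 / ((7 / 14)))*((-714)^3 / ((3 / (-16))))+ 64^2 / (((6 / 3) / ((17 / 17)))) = 42708671744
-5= -5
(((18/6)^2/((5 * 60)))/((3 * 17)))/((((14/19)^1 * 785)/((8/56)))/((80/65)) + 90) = 38/218333125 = 0.00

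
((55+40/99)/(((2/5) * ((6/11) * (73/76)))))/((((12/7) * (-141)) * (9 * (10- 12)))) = 3647525/60028776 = 0.06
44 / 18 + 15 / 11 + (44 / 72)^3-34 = -1922231 / 64152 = -29.96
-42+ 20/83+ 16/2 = -2802/83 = -33.76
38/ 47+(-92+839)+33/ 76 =2672723/ 3572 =748.24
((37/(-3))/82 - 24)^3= -209690452621/14886936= -14085.53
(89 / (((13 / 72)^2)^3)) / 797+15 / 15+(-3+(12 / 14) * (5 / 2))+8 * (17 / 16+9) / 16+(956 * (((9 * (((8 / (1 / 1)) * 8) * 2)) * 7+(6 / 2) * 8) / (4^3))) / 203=95545513549819351 / 24989896157408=3823.37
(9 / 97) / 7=0.01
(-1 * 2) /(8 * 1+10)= -1 /9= -0.11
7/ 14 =1/ 2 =0.50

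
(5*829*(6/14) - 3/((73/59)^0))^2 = 154107396/49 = 3145048.90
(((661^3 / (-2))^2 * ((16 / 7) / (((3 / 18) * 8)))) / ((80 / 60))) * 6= 2252021441268364947 / 14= 160858674376311781.93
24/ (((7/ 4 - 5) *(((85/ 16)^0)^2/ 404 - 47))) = 0.16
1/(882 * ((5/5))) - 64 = -56447/882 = -64.00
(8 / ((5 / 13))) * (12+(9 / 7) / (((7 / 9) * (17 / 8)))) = 1106976 / 4165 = 265.78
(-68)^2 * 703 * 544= 1768365568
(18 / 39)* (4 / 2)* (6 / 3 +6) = 96 / 13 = 7.38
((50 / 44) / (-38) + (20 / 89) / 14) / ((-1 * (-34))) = -0.00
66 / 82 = 33 / 41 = 0.80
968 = 968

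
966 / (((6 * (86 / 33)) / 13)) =69069 / 86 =803.13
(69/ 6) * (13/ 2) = 299/ 4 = 74.75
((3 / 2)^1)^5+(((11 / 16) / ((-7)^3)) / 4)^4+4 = 2692280510878071089 / 232218265089212416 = 11.59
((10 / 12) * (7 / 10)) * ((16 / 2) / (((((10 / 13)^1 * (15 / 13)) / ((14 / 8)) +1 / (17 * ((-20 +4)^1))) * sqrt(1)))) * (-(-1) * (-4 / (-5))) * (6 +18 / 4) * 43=2711928128 / 810085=3347.71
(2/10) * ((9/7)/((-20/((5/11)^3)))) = -45/37268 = -0.00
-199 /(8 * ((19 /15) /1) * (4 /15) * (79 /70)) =-1567125 /24016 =-65.25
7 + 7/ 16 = 119/ 16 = 7.44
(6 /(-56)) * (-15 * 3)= 135 /28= 4.82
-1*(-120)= 120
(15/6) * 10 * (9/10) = 45/2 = 22.50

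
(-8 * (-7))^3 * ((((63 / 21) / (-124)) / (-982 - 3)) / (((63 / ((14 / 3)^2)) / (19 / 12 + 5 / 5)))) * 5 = 307328 / 15957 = 19.26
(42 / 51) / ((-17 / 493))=-406 / 17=-23.88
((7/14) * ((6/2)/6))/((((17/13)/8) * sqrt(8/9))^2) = 3042/289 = 10.53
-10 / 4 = -5 / 2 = -2.50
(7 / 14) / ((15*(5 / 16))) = 8 / 75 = 0.11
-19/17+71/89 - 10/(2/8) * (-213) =12890276/1513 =8519.68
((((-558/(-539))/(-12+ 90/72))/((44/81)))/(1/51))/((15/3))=-2305098/1274735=-1.81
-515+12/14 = -3599/7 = -514.14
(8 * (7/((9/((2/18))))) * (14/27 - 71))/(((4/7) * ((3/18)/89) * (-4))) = 8298983/729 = 11384.06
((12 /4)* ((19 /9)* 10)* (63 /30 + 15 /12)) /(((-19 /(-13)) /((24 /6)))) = 1742 /3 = 580.67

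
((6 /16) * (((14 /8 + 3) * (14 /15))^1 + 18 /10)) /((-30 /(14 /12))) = -1309 /14400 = -0.09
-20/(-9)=20/9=2.22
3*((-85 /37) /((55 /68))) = -3468 /407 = -8.52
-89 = -89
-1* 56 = -56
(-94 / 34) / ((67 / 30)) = -1410 / 1139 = -1.24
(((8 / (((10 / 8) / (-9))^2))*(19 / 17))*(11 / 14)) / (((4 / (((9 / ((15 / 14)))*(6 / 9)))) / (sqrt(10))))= 1083456*sqrt(10) / 2125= 1612.32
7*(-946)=-6622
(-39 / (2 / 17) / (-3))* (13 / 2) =2873 / 4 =718.25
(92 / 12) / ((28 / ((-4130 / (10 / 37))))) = -50209 / 12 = -4184.08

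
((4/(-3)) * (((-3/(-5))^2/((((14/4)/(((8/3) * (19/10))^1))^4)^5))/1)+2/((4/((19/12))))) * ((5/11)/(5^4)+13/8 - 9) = 1135166774673905784540407709535324287240447000931/196540570751438528440402278900146484375000000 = 5775.74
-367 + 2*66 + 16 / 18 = -2107 / 9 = -234.11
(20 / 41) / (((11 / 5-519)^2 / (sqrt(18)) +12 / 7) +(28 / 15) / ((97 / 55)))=-2247065625 / 6583903731460733372 +18037479933375 * sqrt(2) / 3291951865730366686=0.00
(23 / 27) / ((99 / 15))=115 / 891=0.13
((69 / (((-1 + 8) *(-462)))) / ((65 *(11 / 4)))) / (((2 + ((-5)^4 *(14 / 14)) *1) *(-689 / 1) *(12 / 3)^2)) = 23 / 1331899809240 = 0.00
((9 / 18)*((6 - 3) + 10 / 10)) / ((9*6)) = 1 / 27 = 0.04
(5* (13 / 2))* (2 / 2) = 65 / 2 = 32.50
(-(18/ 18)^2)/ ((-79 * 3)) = 1/ 237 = 0.00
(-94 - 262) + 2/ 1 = -354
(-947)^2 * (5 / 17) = 4484045 / 17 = 263767.35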